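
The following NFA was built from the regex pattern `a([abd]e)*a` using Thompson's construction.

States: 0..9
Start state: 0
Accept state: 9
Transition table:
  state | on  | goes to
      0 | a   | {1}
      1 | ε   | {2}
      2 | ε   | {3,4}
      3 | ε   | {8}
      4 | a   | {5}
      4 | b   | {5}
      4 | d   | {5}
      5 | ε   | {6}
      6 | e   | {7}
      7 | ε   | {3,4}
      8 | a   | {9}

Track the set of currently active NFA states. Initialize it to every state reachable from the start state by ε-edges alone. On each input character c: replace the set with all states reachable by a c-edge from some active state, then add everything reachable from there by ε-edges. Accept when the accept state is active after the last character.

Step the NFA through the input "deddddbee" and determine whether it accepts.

Answer: REJECT

Derivation:
S₀ = ε-closure({0}) = {0}
'd' @ 1: {}  — state set empty
rest 'eddddbee' ignored (set empty)
end set {} — state 9 not in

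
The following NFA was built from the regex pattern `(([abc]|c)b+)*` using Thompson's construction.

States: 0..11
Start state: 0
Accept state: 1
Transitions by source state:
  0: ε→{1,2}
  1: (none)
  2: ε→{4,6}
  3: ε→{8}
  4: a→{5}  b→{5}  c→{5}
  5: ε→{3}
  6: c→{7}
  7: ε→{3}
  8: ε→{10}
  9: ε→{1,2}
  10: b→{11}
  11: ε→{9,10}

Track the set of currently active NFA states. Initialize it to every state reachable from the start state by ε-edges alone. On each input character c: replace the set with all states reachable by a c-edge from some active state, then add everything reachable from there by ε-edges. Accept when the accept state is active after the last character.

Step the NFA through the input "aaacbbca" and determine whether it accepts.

Answer: REJECT

Derivation:
initial (ε-close {0}): {0,1,2,4,6}
'a' @ 1: {3,5,8,10}
'a' @ 2: {}  — no active states
rest 'acbbca' ignored (set empty)
final: {}; accept 1 not in set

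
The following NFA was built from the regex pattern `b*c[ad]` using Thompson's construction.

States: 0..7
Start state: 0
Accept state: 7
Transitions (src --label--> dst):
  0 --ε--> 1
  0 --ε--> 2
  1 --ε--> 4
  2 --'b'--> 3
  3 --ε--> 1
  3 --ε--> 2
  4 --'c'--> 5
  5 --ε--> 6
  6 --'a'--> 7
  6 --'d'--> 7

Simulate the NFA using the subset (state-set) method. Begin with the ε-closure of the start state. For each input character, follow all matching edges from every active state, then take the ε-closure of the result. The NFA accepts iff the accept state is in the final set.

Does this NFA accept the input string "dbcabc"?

S₀ = ε-closure({0}) = {0,1,2,4}
'd' @ 1: {}  — no active states
rest 'bcabc' ignored (set empty)
after full input: {}  (accept=7 not in)

Answer: REJECT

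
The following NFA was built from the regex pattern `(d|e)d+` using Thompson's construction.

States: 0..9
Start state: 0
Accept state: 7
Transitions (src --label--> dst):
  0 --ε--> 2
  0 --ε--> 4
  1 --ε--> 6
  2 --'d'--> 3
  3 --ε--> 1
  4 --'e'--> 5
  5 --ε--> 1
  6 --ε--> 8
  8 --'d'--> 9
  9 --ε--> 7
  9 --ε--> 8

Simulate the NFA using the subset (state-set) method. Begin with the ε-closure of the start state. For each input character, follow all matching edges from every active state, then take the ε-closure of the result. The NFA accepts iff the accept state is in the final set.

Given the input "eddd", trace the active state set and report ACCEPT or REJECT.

Answer: ACCEPT

Steps:
S₀ = ε-closure({0}) = {0,2,4}
'e' @ 1: {1,5,6,8}
'd' @ 2: {7,8,9}  ✓accept
'd' @ 3: {7,8,9}  ✓accept
'd' @ 4: {7,8,9}  ✓accept
after full input: {7,8,9}  (accept=7 in)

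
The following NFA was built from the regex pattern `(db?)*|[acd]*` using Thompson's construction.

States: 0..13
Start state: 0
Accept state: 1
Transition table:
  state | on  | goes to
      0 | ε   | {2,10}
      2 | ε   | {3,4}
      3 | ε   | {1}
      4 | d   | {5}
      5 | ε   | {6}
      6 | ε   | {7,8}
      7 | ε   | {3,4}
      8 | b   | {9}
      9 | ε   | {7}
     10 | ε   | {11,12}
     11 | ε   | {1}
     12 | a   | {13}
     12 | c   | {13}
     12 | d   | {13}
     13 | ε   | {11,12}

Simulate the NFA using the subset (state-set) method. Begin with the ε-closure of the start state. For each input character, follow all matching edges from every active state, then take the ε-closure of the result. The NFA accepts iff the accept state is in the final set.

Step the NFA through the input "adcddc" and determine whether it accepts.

S₀ = ε-closure({0}) = {0,1,2,3,4,10,11,12}
'a' @ 1: {1,11,12,13}  [accepting]
'd' @ 2: {1,11,12,13}  [accepting]
'c' @ 3: {1,11,12,13}  [accepting]
'd' @ 4: {1,11,12,13}  [accepting]
'd' @ 5: {1,11,12,13}  [accepting]
'c' @ 6: {1,11,12,13}  [accepting]
after full input: {1,11,12,13}  (accept=1 in)

Answer: ACCEPT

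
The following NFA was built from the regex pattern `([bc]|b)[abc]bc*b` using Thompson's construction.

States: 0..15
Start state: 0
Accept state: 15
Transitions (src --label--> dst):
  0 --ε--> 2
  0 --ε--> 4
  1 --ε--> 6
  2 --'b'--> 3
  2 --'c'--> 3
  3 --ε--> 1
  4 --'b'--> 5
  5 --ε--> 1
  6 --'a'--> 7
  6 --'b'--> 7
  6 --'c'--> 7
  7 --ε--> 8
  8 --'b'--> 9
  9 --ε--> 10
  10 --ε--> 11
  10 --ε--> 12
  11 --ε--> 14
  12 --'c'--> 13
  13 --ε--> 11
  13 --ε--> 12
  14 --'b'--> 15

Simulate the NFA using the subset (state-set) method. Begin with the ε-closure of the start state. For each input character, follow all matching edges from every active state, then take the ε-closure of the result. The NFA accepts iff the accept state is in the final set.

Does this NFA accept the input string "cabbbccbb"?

S₀ = ε-closure({0}) = {0,2,4}
'c' @ 1: {1,3,6}
'a' @ 2: {7,8}
'b' @ 3: {9,10,11,12,14}
'b' @ 4: {15}  [accepting]
'b' @ 5: {}  — dead — no transitions
rest 'ccbb' ignored (set empty)
after full input: {}  (accept=15 not in)

Answer: REJECT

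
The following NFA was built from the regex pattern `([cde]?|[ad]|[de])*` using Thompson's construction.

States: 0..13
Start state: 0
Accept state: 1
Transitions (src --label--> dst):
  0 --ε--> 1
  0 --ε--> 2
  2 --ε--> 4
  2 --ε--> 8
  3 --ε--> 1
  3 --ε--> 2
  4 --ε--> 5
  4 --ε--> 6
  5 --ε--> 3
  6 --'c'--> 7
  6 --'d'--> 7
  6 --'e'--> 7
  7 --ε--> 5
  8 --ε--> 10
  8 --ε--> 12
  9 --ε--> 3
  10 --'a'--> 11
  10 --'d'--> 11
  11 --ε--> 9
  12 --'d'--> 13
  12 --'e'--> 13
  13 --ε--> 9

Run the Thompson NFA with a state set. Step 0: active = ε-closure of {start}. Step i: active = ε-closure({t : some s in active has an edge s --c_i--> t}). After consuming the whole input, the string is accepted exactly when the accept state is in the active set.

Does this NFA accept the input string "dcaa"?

Answer: ACCEPT

Steps:
S₀ = ε-closure({0}) = {0,1,2,3,4,5,6,8,10,12}
'd' @ 1: {1,2,3,4,5,6,7,8,9,10,11,12,13}  (accept∈set)
'c' @ 2: {1,2,3,4,5,6,7,8,10,12}  (accept∈set)
'a' @ 3: {1,2,3,4,5,6,8,9,10,11,12}  (accept∈set)
'a' @ 4: {1,2,3,4,5,6,8,9,10,11,12}  (accept∈set)
end set {1,2,3,4,5,6,8,9,10,11,12} — state 1 in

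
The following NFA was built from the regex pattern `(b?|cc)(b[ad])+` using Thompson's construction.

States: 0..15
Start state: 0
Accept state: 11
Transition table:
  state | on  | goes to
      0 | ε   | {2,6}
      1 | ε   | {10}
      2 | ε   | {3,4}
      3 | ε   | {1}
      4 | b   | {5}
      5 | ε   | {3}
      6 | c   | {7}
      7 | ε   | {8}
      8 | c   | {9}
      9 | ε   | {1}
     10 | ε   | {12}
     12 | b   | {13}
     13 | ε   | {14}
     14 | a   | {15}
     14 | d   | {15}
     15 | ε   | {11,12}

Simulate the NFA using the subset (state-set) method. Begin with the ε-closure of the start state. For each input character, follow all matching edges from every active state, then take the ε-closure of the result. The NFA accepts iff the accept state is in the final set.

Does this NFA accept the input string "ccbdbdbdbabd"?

Answer: ACCEPT

Trace:
start: ε-closure({0}) = {0,1,2,3,4,6,10,12}
'c' @ 1: {7,8}
'c' @ 2: {1,9,10,12}
'b' @ 3: {13,14}
'd' @ 4: {11,12,15}  [accepting]
'b' @ 5: {13,14}
'd' @ 6: {11,12,15}  [accepting]
'b' @ 7: {13,14}
'd' @ 8: {11,12,15}  [accepting]
'b' @ 9: {13,14}
'a' @ 10: {11,12,15}  [accepting]
'b' @ 11: {13,14}
'd' @ 12: {11,12,15}  [accepting]
after full input: {11,12,15}  (accept=11 in)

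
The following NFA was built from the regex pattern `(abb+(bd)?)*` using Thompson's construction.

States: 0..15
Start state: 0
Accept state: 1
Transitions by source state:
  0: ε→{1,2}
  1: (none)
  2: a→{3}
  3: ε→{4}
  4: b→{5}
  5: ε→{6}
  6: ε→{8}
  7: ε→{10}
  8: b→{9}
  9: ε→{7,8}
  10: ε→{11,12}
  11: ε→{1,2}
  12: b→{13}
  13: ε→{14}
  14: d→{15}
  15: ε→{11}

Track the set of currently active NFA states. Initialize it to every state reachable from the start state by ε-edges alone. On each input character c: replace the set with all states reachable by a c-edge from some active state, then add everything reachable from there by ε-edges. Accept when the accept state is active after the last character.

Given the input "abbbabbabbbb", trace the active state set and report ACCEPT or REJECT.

Answer: ACCEPT

Steps:
S₀ = ε-closure({0}) = {0,1,2}
'a' @ 1: {3,4}
'b' @ 2: {5,6,8}
'b' @ 3: {1,2,7,8,9,10,11,12}  (accept∈set)
'b' @ 4: {1,2,7,8,9,10,11,12,13,14}  (accept∈set)
'a' @ 5: {3,4}
'b' @ 6: {5,6,8}
'b' @ 7: {1,2,7,8,9,10,11,12}  (accept∈set)
'a' @ 8: {3,4}
'b' @ 9: {5,6,8}
'b' @ 10: {1,2,7,8,9,10,11,12}  (accept∈set)
'b' @ 11: {1,2,7,8,9,10,11,12,13,14}  (accept∈set)
'b' @ 12: {1,2,7,8,9,10,11,12,13,14}  (accept∈set)
end set {1,2,7,8,9,10,11,12,13,14} — state 1 in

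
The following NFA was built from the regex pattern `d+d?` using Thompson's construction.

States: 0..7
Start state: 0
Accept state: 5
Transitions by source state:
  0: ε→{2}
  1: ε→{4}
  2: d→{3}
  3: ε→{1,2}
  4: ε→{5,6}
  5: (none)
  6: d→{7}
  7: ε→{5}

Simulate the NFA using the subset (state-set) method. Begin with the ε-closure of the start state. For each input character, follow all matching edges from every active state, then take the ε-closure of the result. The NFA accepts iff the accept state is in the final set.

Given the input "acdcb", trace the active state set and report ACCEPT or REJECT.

S₀ = ε-closure({0}) = {0,2}
'a' @ 1: {}  — no active states
rest 'cdcb' ignored (set empty)
final: {}; accept 5 not in set

Answer: REJECT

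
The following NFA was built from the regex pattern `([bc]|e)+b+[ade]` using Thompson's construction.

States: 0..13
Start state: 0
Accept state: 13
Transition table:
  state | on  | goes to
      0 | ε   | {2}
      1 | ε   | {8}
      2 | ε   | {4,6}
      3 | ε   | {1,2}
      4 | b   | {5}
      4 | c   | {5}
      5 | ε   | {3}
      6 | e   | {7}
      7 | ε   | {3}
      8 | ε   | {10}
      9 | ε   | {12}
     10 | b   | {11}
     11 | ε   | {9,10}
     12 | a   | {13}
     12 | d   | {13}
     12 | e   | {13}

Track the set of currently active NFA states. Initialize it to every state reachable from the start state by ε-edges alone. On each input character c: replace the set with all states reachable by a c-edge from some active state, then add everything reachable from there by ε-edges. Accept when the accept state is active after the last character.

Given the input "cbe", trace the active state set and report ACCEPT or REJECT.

Answer: ACCEPT

Steps:
start: ε-closure({0}) = {0,2,4,6}
'c' @ 1: {1,2,3,4,5,6,8,10}
'b' @ 2: {1,2,3,4,5,6,8,9,10,11,12}
'e' @ 3: {1,2,3,4,6,7,8,10,13}  [accepting]
end set {1,2,3,4,6,7,8,10,13} — state 13 in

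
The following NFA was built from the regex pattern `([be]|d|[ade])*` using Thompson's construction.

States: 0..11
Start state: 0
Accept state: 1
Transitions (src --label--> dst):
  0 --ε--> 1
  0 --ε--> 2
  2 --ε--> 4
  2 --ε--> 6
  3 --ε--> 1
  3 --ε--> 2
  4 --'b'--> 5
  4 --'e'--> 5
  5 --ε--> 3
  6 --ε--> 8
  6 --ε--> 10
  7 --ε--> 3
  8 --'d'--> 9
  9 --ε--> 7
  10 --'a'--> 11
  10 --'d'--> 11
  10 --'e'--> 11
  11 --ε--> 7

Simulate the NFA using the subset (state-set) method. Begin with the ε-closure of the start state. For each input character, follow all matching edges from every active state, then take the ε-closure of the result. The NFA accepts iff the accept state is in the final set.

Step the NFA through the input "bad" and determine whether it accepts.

Answer: ACCEPT

Steps:
initial (ε-close {0}): {0,1,2,4,6,8,10}
'b' @ 1: {1,2,3,4,5,6,8,10}  ✓accept
'a' @ 2: {1,2,3,4,6,7,8,10,11}  ✓accept
'd' @ 3: {1,2,3,4,6,7,8,9,10,11}  ✓accept
after full input: {1,2,3,4,6,7,8,9,10,11}  (accept=1 in)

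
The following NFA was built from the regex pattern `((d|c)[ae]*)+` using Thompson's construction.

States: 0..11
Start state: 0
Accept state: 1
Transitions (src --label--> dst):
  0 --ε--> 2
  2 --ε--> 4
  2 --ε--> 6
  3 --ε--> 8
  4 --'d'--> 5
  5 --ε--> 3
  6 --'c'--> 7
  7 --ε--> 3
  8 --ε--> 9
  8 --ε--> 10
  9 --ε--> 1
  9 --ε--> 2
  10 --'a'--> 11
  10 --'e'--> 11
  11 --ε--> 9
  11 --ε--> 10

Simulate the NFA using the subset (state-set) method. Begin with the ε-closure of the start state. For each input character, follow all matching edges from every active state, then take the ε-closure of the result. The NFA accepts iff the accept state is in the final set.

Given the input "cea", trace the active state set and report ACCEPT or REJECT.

initial (ε-close {0}): {0,2,4,6}
'c' @ 1: {1,2,3,4,6,7,8,9,10}  ✓accept
'e' @ 2: {1,2,4,6,9,10,11}  ✓accept
'a' @ 3: {1,2,4,6,9,10,11}  ✓accept
after full input: {1,2,4,6,9,10,11}  (accept=1 in)

Answer: ACCEPT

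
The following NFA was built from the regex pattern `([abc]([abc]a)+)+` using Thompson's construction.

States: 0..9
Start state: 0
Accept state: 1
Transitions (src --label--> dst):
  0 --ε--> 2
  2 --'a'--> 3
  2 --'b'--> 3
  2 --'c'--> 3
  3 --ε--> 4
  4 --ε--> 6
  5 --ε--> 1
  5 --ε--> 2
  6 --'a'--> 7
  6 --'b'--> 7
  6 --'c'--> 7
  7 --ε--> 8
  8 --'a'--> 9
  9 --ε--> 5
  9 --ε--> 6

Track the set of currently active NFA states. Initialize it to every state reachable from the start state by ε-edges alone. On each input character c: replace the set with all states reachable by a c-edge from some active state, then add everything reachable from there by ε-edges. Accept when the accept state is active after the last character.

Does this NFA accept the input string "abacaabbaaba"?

Answer: ACCEPT

Derivation:
S₀ = ε-closure({0}) = {0,2}
'a' @ 1: {3,4,6}
'b' @ 2: {7,8}
'a' @ 3: {1,2,5,6,9}  ✓accept
'c' @ 4: {3,4,6,7,8}
'a' @ 5: {1,2,5,6,7,8,9}  ✓accept
'a' @ 6: {1,2,3,4,5,6,7,8,9}  ✓accept
'b' @ 7: {3,4,6,7,8}
'b' @ 8: {7,8}
'a' @ 9: {1,2,5,6,9}  ✓accept
'a' @ 10: {3,4,6,7,8}
'b' @ 11: {7,8}
'a' @ 12: {1,2,5,6,9}  ✓accept
final: {1,2,5,6,9}; accept 1 in set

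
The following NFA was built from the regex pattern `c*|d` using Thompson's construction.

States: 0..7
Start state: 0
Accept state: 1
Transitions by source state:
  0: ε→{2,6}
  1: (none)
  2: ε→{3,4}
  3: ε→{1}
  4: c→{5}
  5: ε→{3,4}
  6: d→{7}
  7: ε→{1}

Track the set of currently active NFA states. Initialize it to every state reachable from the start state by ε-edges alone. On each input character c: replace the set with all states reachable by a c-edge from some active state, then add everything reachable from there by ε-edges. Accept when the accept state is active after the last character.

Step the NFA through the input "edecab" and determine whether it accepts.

S₀ = ε-closure({0}) = {0,1,2,3,4,6}
'e' @ 1: {}  — no active states
rest 'decab' ignored (set empty)
final: {}; accept 1 not in set

Answer: REJECT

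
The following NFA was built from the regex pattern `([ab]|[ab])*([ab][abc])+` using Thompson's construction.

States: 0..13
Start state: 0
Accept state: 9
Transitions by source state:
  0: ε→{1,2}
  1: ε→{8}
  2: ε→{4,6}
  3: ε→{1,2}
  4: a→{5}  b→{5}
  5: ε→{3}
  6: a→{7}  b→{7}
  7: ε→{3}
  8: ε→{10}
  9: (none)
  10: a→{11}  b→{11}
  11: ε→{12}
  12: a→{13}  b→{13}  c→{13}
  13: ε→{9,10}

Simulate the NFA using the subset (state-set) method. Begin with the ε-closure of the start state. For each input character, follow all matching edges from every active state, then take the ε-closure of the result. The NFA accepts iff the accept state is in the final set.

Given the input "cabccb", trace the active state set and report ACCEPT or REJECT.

Answer: REJECT

Derivation:
start: ε-closure({0}) = {0,1,2,4,6,8,10}
'c' @ 1: {}  — dead — no transitions
rest 'abccb' ignored (set empty)
after full input: {}  (accept=9 not in)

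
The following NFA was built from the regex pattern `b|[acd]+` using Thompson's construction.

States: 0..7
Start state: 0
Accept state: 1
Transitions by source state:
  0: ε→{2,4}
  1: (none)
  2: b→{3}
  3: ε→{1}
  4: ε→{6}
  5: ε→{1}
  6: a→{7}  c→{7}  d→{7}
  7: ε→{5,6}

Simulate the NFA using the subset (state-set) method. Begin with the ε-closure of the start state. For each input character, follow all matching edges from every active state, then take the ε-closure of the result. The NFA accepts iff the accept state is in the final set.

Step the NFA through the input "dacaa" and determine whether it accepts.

S₀ = ε-closure({0}) = {0,2,4,6}
'd' @ 1: {1,5,6,7}  (accept∈set)
'a' @ 2: {1,5,6,7}  (accept∈set)
'c' @ 3: {1,5,6,7}  (accept∈set)
'a' @ 4: {1,5,6,7}  (accept∈set)
'a' @ 5: {1,5,6,7}  (accept∈set)
end set {1,5,6,7} — state 1 in

Answer: ACCEPT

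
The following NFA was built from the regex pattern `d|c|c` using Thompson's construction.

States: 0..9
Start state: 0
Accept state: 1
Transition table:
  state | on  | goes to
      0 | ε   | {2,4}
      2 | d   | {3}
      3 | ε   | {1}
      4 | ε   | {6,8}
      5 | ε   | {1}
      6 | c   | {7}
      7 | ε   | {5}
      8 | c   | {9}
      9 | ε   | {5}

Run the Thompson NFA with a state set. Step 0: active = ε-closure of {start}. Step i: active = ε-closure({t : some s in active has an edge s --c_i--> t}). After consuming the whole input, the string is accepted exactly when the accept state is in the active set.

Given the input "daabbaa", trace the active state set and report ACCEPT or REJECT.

initial (ε-close {0}): {0,2,4,6,8}
'd' @ 1: {1,3}  (accept∈set)
'a' @ 2: {}  — dead — no transitions
rest 'abbaa' ignored (set empty)
end set {} — state 1 not in

Answer: REJECT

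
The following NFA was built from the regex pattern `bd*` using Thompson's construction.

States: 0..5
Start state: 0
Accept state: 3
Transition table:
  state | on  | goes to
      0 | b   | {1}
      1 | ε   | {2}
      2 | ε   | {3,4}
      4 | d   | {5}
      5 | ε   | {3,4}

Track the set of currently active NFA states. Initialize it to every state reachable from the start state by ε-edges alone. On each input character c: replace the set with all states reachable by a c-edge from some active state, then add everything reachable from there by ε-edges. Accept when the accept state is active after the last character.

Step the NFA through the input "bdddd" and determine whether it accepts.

S₀ = ε-closure({0}) = {0}
'b' @ 1: {1,2,3,4}  [accepting]
'd' @ 2: {3,4,5}  [accepting]
'd' @ 3: {3,4,5}  [accepting]
'd' @ 4: {3,4,5}  [accepting]
'd' @ 5: {3,4,5}  [accepting]
after full input: {3,4,5}  (accept=3 in)

Answer: ACCEPT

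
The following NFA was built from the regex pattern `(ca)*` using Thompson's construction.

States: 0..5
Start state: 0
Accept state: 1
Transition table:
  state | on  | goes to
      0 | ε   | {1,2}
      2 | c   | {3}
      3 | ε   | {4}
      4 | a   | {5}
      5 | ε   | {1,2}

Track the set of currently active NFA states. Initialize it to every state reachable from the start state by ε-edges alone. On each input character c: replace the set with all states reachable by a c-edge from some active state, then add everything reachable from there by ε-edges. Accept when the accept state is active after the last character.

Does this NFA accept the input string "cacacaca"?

Answer: ACCEPT

Trace:
start: ε-closure({0}) = {0,1,2}
'c' @ 1: {3,4}
'a' @ 2: {1,2,5}  (accept∈set)
'c' @ 3: {3,4}
'a' @ 4: {1,2,5}  (accept∈set)
'c' @ 5: {3,4}
'a' @ 6: {1,2,5}  (accept∈set)
'c' @ 7: {3,4}
'a' @ 8: {1,2,5}  (accept∈set)
after full input: {1,2,5}  (accept=1 in)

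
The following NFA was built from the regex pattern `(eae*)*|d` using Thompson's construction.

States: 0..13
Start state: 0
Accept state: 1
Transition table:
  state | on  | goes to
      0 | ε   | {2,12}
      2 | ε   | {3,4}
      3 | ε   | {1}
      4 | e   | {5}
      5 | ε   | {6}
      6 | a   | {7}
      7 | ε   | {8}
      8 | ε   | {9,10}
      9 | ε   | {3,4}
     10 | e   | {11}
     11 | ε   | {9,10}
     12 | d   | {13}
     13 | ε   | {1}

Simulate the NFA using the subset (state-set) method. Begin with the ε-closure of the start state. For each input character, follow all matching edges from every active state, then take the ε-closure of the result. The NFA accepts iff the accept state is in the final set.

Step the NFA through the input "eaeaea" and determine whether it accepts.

Answer: ACCEPT

Derivation:
start: ε-closure({0}) = {0,1,2,3,4,12}
'e' @ 1: {5,6}
'a' @ 2: {1,3,4,7,8,9,10}  [accepting]
'e' @ 3: {1,3,4,5,6,9,10,11}  [accepting]
'a' @ 4: {1,3,4,7,8,9,10}  [accepting]
'e' @ 5: {1,3,4,5,6,9,10,11}  [accepting]
'a' @ 6: {1,3,4,7,8,9,10}  [accepting]
final: {1,3,4,7,8,9,10}; accept 1 in set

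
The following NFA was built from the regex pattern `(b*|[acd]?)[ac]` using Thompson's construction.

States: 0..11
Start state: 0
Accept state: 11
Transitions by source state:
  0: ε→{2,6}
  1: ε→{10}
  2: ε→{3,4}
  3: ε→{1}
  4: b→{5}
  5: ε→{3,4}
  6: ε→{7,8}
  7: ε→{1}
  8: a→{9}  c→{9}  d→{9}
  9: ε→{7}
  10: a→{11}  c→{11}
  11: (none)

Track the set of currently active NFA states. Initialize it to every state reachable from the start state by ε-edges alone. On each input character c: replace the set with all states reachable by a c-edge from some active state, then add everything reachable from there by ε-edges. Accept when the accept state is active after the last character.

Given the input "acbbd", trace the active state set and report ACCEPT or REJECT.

initial (ε-close {0}): {0,1,2,3,4,6,7,8,10}
'a' @ 1: {1,7,9,10,11}  (accept∈set)
'c' @ 2: {11}  (accept∈set)
'b' @ 3: {}  — state set empty
rest 'bd' ignored (set empty)
after full input: {}  (accept=11 not in)

Answer: REJECT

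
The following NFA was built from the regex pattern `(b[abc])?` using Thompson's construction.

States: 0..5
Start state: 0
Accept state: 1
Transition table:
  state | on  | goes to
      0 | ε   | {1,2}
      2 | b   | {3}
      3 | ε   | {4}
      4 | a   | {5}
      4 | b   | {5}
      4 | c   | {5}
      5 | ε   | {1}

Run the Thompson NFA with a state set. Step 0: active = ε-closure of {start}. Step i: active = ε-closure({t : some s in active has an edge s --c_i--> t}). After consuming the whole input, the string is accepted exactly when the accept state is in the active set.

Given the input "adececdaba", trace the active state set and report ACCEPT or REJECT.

S₀ = ε-closure({0}) = {0,1,2}
'a' @ 1: {}  — state set empty
rest 'dececdaba' ignored (set empty)
after full input: {}  (accept=1 not in)

Answer: REJECT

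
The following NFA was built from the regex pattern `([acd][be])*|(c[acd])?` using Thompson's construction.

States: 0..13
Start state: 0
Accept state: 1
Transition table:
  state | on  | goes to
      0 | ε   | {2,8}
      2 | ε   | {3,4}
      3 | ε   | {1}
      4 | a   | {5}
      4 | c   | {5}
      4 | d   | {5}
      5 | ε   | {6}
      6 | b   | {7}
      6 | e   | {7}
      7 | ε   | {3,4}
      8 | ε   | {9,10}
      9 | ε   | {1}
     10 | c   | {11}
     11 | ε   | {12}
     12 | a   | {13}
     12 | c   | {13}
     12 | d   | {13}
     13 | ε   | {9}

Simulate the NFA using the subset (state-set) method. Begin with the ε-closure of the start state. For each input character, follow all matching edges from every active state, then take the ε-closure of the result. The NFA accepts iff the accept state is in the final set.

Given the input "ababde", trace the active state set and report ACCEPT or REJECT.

initial (ε-close {0}): {0,1,2,3,4,8,9,10}
'a' @ 1: {5,6}
'b' @ 2: {1,3,4,7}  (accept∈set)
'a' @ 3: {5,6}
'b' @ 4: {1,3,4,7}  (accept∈set)
'd' @ 5: {5,6}
'e' @ 6: {1,3,4,7}  (accept∈set)
final: {1,3,4,7}; accept 1 in set

Answer: ACCEPT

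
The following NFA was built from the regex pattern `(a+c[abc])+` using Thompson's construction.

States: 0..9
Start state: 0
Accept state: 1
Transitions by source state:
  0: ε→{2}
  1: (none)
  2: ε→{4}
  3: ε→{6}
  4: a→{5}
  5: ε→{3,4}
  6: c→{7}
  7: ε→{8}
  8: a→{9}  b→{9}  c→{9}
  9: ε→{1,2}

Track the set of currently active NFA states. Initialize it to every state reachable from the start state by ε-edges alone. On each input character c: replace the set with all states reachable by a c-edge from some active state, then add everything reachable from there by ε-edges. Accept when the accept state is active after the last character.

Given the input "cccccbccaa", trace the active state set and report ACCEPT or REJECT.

Answer: REJECT

Steps:
initial (ε-close {0}): {0,2,4}
'c' @ 1: {}  — no active states
rest 'ccccbccaa' ignored (set empty)
end set {} — state 1 not in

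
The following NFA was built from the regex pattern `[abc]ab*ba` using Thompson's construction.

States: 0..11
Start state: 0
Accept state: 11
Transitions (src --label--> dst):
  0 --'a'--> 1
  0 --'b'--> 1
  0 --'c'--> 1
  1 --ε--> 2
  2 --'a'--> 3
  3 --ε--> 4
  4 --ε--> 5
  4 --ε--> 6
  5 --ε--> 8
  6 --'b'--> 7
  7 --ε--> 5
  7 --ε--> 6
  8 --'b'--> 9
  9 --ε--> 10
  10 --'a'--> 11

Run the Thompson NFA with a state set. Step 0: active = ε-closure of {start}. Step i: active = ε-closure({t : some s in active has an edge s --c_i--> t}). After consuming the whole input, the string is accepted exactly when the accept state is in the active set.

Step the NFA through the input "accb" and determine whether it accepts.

Answer: REJECT

Steps:
initial (ε-close {0}): {0}
'a' @ 1: {1,2}
'c' @ 2: {}  — state set empty
rest 'cb' ignored (set empty)
final: {}; accept 11 not in set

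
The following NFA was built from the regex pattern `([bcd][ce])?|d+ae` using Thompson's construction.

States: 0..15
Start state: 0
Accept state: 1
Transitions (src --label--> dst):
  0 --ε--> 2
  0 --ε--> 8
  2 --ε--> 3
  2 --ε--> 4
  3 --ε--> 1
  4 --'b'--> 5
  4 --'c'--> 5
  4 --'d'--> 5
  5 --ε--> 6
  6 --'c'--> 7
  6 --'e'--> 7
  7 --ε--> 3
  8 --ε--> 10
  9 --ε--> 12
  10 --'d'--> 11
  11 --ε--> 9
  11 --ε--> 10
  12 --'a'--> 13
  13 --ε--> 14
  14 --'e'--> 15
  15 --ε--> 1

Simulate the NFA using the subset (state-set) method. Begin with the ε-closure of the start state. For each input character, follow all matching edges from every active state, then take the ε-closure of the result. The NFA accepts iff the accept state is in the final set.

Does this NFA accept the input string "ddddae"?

Answer: ACCEPT

Trace:
start: ε-closure({0}) = {0,1,2,3,4,8,10}
'd' @ 1: {5,6,9,10,11,12}
'd' @ 2: {9,10,11,12}
'd' @ 3: {9,10,11,12}
'd' @ 4: {9,10,11,12}
'a' @ 5: {13,14}
'e' @ 6: {1,15}  (accept∈set)
end set {1,15} — state 1 in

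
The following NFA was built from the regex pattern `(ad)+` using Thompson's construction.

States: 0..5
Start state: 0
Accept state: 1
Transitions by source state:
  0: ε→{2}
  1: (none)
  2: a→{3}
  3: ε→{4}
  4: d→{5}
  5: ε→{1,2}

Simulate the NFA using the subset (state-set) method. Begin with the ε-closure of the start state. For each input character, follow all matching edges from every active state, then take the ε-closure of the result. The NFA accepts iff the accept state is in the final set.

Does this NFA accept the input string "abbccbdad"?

Answer: REJECT

Derivation:
initial (ε-close {0}): {0,2}
'a' @ 1: {3,4}
'b' @ 2: {}  — dead — no transitions
rest 'bccbdad' ignored (set empty)
final: {}; accept 1 not in set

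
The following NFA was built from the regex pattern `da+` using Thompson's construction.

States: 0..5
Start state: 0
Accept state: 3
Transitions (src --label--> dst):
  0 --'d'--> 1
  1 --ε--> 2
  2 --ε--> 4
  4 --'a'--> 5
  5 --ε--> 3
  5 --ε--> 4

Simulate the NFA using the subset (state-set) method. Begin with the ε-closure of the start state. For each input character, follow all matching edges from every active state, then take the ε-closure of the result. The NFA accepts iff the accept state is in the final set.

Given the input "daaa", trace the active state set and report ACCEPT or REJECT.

initial (ε-close {0}): {0}
'd' @ 1: {1,2,4}
'a' @ 2: {3,4,5}  [accepting]
'a' @ 3: {3,4,5}  [accepting]
'a' @ 4: {3,4,5}  [accepting]
end set {3,4,5} — state 3 in

Answer: ACCEPT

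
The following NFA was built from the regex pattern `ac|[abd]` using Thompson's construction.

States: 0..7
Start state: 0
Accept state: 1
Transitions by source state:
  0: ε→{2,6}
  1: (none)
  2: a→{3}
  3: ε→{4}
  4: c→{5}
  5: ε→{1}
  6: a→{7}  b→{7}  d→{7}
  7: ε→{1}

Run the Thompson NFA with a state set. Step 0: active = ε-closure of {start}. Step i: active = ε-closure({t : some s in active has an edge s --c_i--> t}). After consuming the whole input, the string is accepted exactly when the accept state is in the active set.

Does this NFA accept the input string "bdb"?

Answer: REJECT

Steps:
start: ε-closure({0}) = {0,2,6}
'b' @ 1: {1,7}  [accepting]
'd' @ 2: {}  — state set empty
rest 'b' ignored (set empty)
final: {}; accept 1 not in set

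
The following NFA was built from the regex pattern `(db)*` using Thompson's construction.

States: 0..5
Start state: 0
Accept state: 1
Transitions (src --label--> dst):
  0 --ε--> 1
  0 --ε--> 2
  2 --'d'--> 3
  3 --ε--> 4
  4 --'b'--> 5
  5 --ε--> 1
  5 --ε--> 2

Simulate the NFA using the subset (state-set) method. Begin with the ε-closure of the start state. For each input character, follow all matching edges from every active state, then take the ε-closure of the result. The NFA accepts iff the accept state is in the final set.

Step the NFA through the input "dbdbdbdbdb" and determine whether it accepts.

S₀ = ε-closure({0}) = {0,1,2}
'd' @ 1: {3,4}
'b' @ 2: {1,2,5}  [accepting]
'd' @ 3: {3,4}
'b' @ 4: {1,2,5}  [accepting]
'd' @ 5: {3,4}
'b' @ 6: {1,2,5}  [accepting]
'd' @ 7: {3,4}
'b' @ 8: {1,2,5}  [accepting]
'd' @ 9: {3,4}
'b' @ 10: {1,2,5}  [accepting]
after full input: {1,2,5}  (accept=1 in)

Answer: ACCEPT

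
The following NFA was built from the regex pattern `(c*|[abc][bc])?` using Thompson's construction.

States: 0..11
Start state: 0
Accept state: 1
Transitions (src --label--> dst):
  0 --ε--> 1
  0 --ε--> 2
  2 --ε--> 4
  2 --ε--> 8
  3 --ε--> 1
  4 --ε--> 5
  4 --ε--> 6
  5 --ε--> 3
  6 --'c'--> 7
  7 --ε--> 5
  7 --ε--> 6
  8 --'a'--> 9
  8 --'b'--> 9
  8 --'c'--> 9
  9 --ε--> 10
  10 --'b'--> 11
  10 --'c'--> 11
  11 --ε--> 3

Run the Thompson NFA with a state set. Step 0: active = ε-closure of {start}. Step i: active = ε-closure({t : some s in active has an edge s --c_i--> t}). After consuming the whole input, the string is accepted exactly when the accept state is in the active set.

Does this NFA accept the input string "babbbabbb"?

Answer: REJECT

Steps:
start: ε-closure({0}) = {0,1,2,3,4,5,6,8}
'b' @ 1: {9,10}
'a' @ 2: {}  — dead — no transitions
rest 'bbbabbb' ignored (set empty)
final: {}; accept 1 not in set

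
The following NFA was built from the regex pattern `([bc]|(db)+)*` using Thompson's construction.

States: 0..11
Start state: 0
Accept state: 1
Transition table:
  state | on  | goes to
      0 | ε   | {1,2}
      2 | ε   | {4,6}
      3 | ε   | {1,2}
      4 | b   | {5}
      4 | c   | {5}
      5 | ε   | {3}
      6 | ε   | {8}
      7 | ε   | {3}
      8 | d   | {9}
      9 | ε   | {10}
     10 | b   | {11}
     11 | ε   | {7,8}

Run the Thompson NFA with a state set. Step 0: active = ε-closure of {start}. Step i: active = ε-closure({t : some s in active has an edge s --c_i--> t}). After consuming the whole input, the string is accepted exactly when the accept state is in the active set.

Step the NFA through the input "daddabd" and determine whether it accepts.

initial (ε-close {0}): {0,1,2,4,6,8}
'd' @ 1: {9,10}
'a' @ 2: {}  — dead — no transitions
rest 'ddabd' ignored (set empty)
after full input: {}  (accept=1 not in)

Answer: REJECT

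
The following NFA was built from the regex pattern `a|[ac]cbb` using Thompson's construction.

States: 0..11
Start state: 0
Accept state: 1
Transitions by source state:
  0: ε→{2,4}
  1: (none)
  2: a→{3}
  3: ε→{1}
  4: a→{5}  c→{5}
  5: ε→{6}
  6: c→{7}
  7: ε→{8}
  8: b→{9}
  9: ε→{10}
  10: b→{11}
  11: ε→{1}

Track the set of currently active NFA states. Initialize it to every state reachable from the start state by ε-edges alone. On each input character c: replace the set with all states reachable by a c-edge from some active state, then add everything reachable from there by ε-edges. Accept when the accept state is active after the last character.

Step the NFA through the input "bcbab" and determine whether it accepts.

Answer: REJECT

Derivation:
S₀ = ε-closure({0}) = {0,2,4}
'b' @ 1: {}  — dead — no transitions
rest 'cbab' ignored (set empty)
end set {} — state 1 not in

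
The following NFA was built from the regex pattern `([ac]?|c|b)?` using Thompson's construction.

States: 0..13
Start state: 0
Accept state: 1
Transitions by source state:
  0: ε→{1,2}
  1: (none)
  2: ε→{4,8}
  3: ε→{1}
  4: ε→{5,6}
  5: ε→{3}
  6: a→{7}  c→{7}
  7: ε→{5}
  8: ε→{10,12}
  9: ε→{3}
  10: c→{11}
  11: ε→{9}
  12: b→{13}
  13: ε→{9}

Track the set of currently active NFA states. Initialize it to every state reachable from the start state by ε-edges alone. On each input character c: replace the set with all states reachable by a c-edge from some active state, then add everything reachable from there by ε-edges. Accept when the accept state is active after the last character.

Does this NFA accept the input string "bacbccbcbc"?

Answer: REJECT

Steps:
S₀ = ε-closure({0}) = {0,1,2,3,4,5,6,8,10,12}
'b' @ 1: {1,3,9,13}  [accepting]
'a' @ 2: {}  — no active states
rest 'cbccbcbc' ignored (set empty)
after full input: {}  (accept=1 not in)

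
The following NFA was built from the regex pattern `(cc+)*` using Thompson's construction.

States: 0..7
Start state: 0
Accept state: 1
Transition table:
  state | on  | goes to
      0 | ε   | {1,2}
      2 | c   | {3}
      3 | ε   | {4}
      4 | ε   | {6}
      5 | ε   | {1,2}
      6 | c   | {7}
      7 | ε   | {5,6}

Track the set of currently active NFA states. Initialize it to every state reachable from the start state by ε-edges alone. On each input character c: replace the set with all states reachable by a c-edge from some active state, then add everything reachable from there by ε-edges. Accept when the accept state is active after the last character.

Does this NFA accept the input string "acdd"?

Answer: REJECT

Trace:
S₀ = ε-closure({0}) = {0,1,2}
'a' @ 1: {}  — no active states
rest 'cdd' ignored (set empty)
after full input: {}  (accept=1 not in)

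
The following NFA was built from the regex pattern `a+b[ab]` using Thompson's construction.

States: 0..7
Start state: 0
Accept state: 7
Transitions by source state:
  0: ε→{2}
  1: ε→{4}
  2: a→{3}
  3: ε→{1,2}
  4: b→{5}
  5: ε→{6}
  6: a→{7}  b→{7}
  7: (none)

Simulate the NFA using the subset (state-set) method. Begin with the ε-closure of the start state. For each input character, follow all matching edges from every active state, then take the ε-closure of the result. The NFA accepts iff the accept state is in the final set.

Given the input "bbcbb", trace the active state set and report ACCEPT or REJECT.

Answer: REJECT

Trace:
initial (ε-close {0}): {0,2}
'b' @ 1: {}  — dead — no transitions
rest 'bcbb' ignored (set empty)
after full input: {}  (accept=7 not in)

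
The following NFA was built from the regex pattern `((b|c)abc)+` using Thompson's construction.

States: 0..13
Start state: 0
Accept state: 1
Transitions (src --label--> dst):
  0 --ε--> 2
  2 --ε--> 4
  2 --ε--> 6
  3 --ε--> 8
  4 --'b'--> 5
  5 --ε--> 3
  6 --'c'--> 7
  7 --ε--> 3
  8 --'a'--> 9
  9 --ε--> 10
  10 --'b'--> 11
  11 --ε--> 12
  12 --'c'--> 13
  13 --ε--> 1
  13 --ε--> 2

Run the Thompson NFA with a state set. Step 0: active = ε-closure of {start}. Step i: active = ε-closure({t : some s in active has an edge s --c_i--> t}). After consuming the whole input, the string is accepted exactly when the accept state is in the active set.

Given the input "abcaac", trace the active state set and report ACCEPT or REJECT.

start: ε-closure({0}) = {0,2,4,6}
'a' @ 1: {}  — state set empty
rest 'bcaac' ignored (set empty)
final: {}; accept 1 not in set

Answer: REJECT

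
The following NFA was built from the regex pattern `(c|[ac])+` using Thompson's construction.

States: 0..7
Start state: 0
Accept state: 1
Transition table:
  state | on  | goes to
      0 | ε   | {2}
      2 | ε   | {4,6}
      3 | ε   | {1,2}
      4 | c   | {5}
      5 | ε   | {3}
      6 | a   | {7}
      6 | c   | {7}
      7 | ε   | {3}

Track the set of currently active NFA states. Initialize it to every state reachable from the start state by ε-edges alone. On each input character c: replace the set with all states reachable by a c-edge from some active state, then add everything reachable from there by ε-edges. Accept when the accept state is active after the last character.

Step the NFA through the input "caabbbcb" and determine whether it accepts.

Answer: REJECT

Derivation:
start: ε-closure({0}) = {0,2,4,6}
'c' @ 1: {1,2,3,4,5,6,7}  ✓accept
'a' @ 2: {1,2,3,4,6,7}  ✓accept
'a' @ 3: {1,2,3,4,6,7}  ✓accept
'b' @ 4: {}  — no active states
rest 'bbcb' ignored (set empty)
after full input: {}  (accept=1 not in)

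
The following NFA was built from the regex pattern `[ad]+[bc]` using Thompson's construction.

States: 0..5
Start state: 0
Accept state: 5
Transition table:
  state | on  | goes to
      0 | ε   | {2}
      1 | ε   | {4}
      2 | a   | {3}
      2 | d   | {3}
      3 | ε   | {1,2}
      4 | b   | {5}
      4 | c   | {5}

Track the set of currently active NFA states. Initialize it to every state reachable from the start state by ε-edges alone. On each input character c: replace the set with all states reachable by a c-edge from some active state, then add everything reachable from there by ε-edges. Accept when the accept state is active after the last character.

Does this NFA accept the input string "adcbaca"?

initial (ε-close {0}): {0,2}
'a' @ 1: {1,2,3,4}
'd' @ 2: {1,2,3,4}
'c' @ 3: {5}  (accept∈set)
'b' @ 4: {}  — no active states
rest 'aca' ignored (set empty)
end set {} — state 5 not in

Answer: REJECT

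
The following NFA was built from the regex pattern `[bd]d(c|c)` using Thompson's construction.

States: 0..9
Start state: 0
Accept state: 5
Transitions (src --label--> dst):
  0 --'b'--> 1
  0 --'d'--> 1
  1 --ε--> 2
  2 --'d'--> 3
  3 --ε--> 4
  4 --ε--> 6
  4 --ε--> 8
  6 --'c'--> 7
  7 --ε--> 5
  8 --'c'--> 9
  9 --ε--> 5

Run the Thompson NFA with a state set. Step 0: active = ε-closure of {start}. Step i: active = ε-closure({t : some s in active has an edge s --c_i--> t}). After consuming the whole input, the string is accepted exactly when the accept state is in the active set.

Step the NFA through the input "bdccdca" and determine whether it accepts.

Answer: REJECT

Derivation:
start: ε-closure({0}) = {0}
'b' @ 1: {1,2}
'd' @ 2: {3,4,6,8}
'c' @ 3: {5,7,9}  [accepting]
'c' @ 4: {}  — dead — no transitions
rest 'dca' ignored (set empty)
end set {} — state 5 not in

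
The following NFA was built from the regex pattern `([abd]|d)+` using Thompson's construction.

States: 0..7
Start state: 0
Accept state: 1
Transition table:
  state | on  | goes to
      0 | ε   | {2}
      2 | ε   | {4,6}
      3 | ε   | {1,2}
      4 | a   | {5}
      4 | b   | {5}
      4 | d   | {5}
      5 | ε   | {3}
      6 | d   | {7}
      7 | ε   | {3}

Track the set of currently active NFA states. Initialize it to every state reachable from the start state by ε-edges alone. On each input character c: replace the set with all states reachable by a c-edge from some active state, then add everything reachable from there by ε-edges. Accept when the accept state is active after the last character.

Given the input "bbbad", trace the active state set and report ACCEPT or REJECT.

initial (ε-close {0}): {0,2,4,6}
'b' @ 1: {1,2,3,4,5,6}  (accept∈set)
'b' @ 2: {1,2,3,4,5,6}  (accept∈set)
'b' @ 3: {1,2,3,4,5,6}  (accept∈set)
'a' @ 4: {1,2,3,4,5,6}  (accept∈set)
'd' @ 5: {1,2,3,4,5,6,7}  (accept∈set)
final: {1,2,3,4,5,6,7}; accept 1 in set

Answer: ACCEPT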